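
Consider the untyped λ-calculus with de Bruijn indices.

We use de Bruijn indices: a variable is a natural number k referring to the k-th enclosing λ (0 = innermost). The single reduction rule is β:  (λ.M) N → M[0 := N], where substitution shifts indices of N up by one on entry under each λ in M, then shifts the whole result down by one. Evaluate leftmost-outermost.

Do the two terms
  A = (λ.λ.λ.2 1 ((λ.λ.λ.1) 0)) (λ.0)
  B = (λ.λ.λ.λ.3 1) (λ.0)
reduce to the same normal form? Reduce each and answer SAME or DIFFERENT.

Answer: DIFFERENT — A ⇓ λ.λ.1 (λ.λ.1), B ⇓ λ.λ.λ.1

Derivation:
Term A:
  start: (λ.λ.λ.2 1 ((λ.λ.λ.1) 0)) (λ.0)
  [1] λ.λ.(λ.0) 1 ((λ.λ.λ.1) 0)
  [2] λ.λ.1 ((λ.λ.λ.1) 0)
  [3] λ.λ.1 (λ.λ.1)

Term B:
  start: (λ.λ.λ.λ.3 1) (λ.0)
  [1] λ.λ.λ.(λ.0) 1
  [2] λ.λ.λ.1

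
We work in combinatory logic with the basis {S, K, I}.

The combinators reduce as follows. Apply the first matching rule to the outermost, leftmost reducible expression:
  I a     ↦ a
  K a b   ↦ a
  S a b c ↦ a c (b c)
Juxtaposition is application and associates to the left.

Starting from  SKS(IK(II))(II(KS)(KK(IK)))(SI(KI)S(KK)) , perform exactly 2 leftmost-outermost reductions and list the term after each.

Answer: after 2 steps: IK(II)(II(KS)(KK(IK)))(SI(KI)S(KK))

Derivation:
  start: SKS(IK(II))(II(KS)(KK(IK)))(SI(KI)S(KK))
  →1  K(IK(II))(S(IK(II)))(II(KS)(KK(IK)))(SI(KI)S(KK))
  →2  IK(II)(II(KS)(KK(IK)))(SI(KI)S(KK))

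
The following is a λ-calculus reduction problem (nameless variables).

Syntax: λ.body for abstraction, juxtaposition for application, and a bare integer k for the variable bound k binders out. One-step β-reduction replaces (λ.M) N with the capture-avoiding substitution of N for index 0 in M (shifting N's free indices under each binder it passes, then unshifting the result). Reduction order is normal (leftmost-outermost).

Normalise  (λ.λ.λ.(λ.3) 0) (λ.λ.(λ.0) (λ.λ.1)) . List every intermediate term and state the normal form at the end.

Answer: normal form = λ.λ.λ.λ.λ.λ.1  (in 3 steps)

Derivation:
  start: (λ.λ.λ.(λ.3) 0) (λ.λ.(λ.0) (λ.λ.1))
  [1] λ.λ.(λ.λ.λ.(λ.0) (λ.λ.1)) 0
  [2] λ.λ.λ.λ.(λ.0) (λ.λ.1)
  [3] λ.λ.λ.λ.λ.λ.1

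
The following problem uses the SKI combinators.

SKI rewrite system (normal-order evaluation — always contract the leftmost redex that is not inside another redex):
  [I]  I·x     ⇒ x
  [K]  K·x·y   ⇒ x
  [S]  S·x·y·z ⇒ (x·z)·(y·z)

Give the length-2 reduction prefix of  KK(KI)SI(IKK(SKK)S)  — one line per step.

Answer: after 2 steps: S(IKK(SKK)S)

Working:
  start: KK(KI)SI(IKK(SKK)S)
  [1] KSI(IKK(SKK)S)
  [2] S(IKK(SKK)S)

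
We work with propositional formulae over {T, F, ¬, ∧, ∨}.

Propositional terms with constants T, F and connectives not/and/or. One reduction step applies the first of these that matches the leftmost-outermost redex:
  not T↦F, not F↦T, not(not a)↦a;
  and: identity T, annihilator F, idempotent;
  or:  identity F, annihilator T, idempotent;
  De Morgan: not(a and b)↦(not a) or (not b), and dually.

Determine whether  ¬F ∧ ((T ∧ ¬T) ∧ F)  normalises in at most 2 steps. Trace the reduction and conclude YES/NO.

Answer: NO — after 2 steps the term is (T ∧ ¬T) ∧ F, not yet normal

Derivation:
  start: ¬F ∧ ((T ∧ ¬T) ∧ F)
  [1] T ∧ ((T ∧ ¬T) ∧ F)
  [2] (T ∧ ¬T) ∧ F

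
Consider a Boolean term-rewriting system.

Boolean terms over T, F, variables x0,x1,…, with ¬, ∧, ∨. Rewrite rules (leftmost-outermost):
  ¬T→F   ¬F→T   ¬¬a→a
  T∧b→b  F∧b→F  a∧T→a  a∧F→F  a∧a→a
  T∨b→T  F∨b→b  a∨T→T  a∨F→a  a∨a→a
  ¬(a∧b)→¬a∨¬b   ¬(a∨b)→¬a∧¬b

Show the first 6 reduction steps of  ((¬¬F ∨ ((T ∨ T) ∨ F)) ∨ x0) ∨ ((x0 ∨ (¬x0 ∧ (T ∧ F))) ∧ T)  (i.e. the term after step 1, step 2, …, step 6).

Answer: after 6 steps: T

Working:
  start: ((¬¬F ∨ ((T ∨ T) ∨ F)) ∨ x0) ∨ ((x0 ∨ (¬x0 ∧ (T ∧ F))) ∧ T)
  [1] ((F ∨ ((T ∨ T) ∨ F)) ∨ x0) ∨ ((x0 ∨ (¬x0 ∧ (T ∧ F))) ∧ T)
  [2] (((T ∨ T) ∨ F) ∨ x0) ∨ ((x0 ∨ (¬x0 ∧ (T ∧ F))) ∧ T)
  [3] ((T ∨ T) ∨ x0) ∨ ((x0 ∨ (¬x0 ∧ (T ∧ F))) ∧ T)
  [4] (T ∨ x0) ∨ ((x0 ∨ (¬x0 ∧ (T ∧ F))) ∧ T)
  [5] T ∨ ((x0 ∨ (¬x0 ∧ (T ∧ F))) ∧ T)
  [6] T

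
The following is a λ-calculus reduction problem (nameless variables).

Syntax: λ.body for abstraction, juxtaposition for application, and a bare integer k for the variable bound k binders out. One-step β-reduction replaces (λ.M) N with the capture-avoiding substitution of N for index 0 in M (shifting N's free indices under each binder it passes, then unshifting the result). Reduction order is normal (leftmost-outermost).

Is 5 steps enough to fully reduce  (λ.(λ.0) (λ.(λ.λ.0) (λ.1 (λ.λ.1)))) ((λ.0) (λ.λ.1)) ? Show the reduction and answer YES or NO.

Answer: YES — reaches normal form λ.λ.0 in 3 ≤ 5 steps

Derivation:
  start: (λ.(λ.0) (λ.(λ.λ.0) (λ.1 (λ.λ.1)))) ((λ.0) (λ.λ.1))
  step 1: (λ.0) (λ.(λ.λ.0) (λ.1 (λ.λ.1)))
  step 2: λ.(λ.λ.0) (λ.1 (λ.λ.1))
  step 3: λ.λ.0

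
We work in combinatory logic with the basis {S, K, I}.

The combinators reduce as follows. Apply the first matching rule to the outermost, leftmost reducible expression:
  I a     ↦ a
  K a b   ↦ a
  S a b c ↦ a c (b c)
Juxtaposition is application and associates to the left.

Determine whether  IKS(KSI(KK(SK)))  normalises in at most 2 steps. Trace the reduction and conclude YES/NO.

Answer: YES — reaches normal form S in 2 ≤ 2 steps

Working:
  start: IKS(KSI(KK(SK)))
  step 1: KS(KSI(KK(SK)))
  step 2: S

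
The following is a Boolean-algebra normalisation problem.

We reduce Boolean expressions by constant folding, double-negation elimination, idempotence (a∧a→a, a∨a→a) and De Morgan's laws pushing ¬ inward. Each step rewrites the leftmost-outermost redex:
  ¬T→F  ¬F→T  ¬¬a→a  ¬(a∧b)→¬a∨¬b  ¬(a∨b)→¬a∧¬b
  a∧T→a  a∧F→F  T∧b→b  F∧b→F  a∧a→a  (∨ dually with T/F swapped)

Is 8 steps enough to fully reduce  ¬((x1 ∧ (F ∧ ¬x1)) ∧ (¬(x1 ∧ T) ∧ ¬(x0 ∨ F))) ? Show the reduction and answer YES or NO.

Answer: YES — reaches normal form T in 7 ≤ 8 steps

Derivation:
  start: ¬((x1 ∧ (F ∧ ¬x1)) ∧ (¬(x1 ∧ T) ∧ ¬(x0 ∨ F)))
  [1] ¬(x1 ∧ (F ∧ ¬x1)) ∨ ¬(¬(x1 ∧ T) ∧ ¬(x0 ∨ F))
  [2] (¬x1 ∨ ¬(F ∧ ¬x1)) ∨ ¬(¬(x1 ∧ T) ∧ ¬(x0 ∨ F))
  [3] (¬x1 ∨ (¬F ∨ ¬¬x1)) ∨ ¬(¬(x1 ∧ T) ∧ ¬(x0 ∨ F))
  [4] (¬x1 ∨ (T ∨ ¬¬x1)) ∨ ¬(¬(x1 ∧ T) ∧ ¬(x0 ∨ F))
  [5] (¬x1 ∨ T) ∨ ¬(¬(x1 ∧ T) ∧ ¬(x0 ∨ F))
  [6] T ∨ ¬(¬(x1 ∧ T) ∧ ¬(x0 ∨ F))
  [7] T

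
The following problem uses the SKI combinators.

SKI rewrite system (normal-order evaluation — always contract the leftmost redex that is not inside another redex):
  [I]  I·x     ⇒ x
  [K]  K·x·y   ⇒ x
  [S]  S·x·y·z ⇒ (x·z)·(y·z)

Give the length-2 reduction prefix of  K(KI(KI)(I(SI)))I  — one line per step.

  start: K(KI(KI)(I(SI)))I
  →1  KI(KI)(I(SI))
  →2  I(I(SI))

Answer: after 2 steps: I(I(SI))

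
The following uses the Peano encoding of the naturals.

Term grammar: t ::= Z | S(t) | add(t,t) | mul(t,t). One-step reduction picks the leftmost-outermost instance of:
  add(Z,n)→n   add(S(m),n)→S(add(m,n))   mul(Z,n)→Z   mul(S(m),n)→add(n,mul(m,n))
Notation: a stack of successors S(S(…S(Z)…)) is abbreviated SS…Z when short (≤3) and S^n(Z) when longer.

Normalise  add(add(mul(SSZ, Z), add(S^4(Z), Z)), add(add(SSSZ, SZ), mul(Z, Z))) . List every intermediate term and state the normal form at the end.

  start: add(add(mul(SSZ, Z), add(S^4(Z), Z)), add(add(SSSZ, SZ), mul(Z, Z)))
  [1] add(add(add(Z, mul(SZ, Z)), add(S^4(Z), Z)), add(add(SSSZ, SZ), mul(Z, Z)))
  [2] add(add(mul(SZ, Z), add(S^4(Z), Z)), add(add(SSSZ, SZ), mul(Z, Z)))
  [3] add(add(add(Z, mul(Z, Z)), add(S^4(Z), Z)), add(add(SSSZ, SZ), mul(Z, Z)))
  [4] add(add(mul(Z, Z), add(S^4(Z), Z)), add(add(SSSZ, SZ), mul(Z, Z)))
  [5] add(add(Z, add(S^4(Z), Z)), add(add(SSSZ, SZ), mul(Z, Z)))
  [6] add(add(S^4(Z), Z), add(add(SSSZ, SZ), mul(Z, Z)))
  [7] add(S(add(SSSZ, Z)), add(add(SSSZ, SZ), mul(Z, Z)))
  [8] S(add(add(SSSZ, Z), add(add(SSSZ, SZ), mul(Z, Z))))
  [9] S(add(S(add(SSZ, Z)), add(add(SSSZ, SZ), mul(Z, Z))))
  [10] S(S(add(add(SSZ, Z), add(add(SSSZ, SZ), mul(Z, Z)))))
  [11] S(S(add(S(add(SZ, Z)), add(add(SSSZ, SZ), mul(Z, Z)))))
  [12] S(S(S(add(add(SZ, Z), add(add(SSSZ, SZ), mul(Z, Z))))))
  [13] S(S(S(add(S(add(Z, Z)), add(add(SSSZ, SZ), mul(Z, Z))))))
  [14] S(S(S(S(add(add(Z, Z), add(add(SSSZ, SZ), mul(Z, Z)))))))
  [15] S(S(S(S(add(Z, add(add(SSSZ, SZ), mul(Z, Z)))))))
  [16] S(S(S(S(add(add(SSSZ, SZ), mul(Z, Z))))))
  [17] S(S(S(S(add(S(add(SSZ, SZ)), mul(Z, Z))))))
  [18] S(S(S(S(S(add(add(SSZ, SZ), mul(Z, Z)))))))
  [19] S(S(S(S(S(add(S(add(SZ, SZ)), mul(Z, Z)))))))
  [20] S(S(S(S(S(S(add(add(SZ, SZ), mul(Z, Z))))))))
  [21] S(S(S(S(S(S(add(S(add(Z, SZ)), mul(Z, Z))))))))
  [22] S(S(S(S(S(S(S(add(add(Z, SZ), mul(Z, Z)))))))))
  [23] S(S(S(S(S(S(S(add(SZ, mul(Z, Z)))))))))
  [24] S(S(S(S(S(S(S(S(add(Z, mul(Z, Z))))))))))
  [25] S(S(S(S(S(S(S(S(mul(Z, Z)))))))))
  [26] S^8(Z)

Answer: normal form = S^8(Z)  (in 26 steps)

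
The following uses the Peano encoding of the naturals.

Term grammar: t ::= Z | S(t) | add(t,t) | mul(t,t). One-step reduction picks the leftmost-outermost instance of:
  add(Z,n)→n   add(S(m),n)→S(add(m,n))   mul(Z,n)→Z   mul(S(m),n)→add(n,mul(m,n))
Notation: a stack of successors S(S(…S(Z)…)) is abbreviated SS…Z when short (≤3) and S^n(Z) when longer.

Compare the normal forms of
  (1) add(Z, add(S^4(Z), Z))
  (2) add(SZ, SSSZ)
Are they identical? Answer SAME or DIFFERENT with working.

Term A:
  start: add(Z, add(S^4(Z), Z))
  [1] add(S^4(Z), Z)
  [2] S(add(SSSZ, Z))
  [3] S(S(add(SSZ, Z)))
  [4] S(S(S(add(SZ, Z))))
  [5] S(S(S(S(add(Z, Z)))))
  [6] S^4(Z)

Term B:
  start: add(SZ, SSSZ)
  [1] S(add(Z, SSSZ))
  [2] S^4(Z)

Answer: SAME — A ⇓ S^4(Z), B ⇓ S^4(Z)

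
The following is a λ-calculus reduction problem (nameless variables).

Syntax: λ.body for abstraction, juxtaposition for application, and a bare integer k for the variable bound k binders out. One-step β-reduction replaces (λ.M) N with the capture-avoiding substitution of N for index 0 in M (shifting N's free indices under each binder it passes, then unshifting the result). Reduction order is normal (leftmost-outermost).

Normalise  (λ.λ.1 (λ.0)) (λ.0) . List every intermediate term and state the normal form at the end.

  start: (λ.λ.1 (λ.0)) (λ.0)
  step 1: λ.(λ.0) (λ.0)
  step 2: λ.λ.0

Answer: normal form = λ.λ.0  (in 2 steps)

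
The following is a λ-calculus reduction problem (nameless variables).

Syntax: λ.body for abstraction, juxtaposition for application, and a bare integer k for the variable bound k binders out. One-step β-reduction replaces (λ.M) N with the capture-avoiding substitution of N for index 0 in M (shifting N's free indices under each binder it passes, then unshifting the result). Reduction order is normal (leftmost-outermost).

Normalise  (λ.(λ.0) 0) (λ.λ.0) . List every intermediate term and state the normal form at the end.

  start: (λ.(λ.0) 0) (λ.λ.0)
  [1] (λ.0) (λ.λ.0)
  [2] λ.λ.0

Answer: normal form = λ.λ.0  (in 2 steps)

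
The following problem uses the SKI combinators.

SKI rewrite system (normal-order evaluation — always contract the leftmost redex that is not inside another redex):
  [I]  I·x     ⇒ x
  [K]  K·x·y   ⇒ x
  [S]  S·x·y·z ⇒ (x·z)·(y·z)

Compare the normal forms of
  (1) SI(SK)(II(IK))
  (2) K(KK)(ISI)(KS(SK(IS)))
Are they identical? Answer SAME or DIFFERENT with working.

Term A:
  start: SI(SK)(II(IK))
  step 1: I(II(IK))(SK(II(IK)))
  step 2: II(IK)(SK(II(IK)))
  step 3: I(IK)(SK(II(IK)))
  step 4: IK(SK(II(IK)))
  step 5: K(SK(II(IK)))
  step 6: K(SK(I(IK)))
  step 7: K(SK(IK))
  step 8: K(SKK)

Term B:
  start: K(KK)(ISI)(KS(SK(IS)))
  step 1: KK(KS(SK(IS)))
  step 2: K

Answer: DIFFERENT — A ⇓ K(SKK), B ⇓ K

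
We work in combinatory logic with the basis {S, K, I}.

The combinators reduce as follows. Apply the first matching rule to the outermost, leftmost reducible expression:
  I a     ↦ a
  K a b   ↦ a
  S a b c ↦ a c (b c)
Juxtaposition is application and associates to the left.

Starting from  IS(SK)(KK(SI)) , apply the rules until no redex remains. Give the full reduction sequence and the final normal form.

Answer: normal form = S(SK)K  (in 2 steps)

Derivation:
  start: IS(SK)(KK(SI))
  →1  S(SK)(KK(SI))
  →2  S(SK)K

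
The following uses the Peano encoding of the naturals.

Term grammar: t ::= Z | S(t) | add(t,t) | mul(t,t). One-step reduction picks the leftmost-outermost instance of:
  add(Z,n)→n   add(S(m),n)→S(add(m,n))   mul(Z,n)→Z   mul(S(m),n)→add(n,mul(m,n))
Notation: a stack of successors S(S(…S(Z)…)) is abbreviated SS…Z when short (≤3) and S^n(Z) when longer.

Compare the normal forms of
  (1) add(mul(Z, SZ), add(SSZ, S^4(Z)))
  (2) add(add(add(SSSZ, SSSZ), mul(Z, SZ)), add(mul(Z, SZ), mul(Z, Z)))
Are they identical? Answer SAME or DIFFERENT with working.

Answer: SAME — A ⇓ S^6(Z), B ⇓ S^6(Z)

Derivation:
Term A:
  start: add(mul(Z, SZ), add(SSZ, S^4(Z)))
  step 1: add(Z, add(SSZ, S^4(Z)))
  step 2: add(SSZ, S^4(Z))
  step 3: S(add(SZ, S^4(Z)))
  step 4: S(S(add(Z, S^4(Z))))
  step 5: S^6(Z)

Term B:
  start: add(add(add(SSSZ, SSSZ), mul(Z, SZ)), add(mul(Z, SZ), mul(Z, Z)))
  step 1: add(add(S(add(SSZ, SSSZ)), mul(Z, SZ)), add(mul(Z, SZ), mul(Z, Z)))
  step 2: add(S(add(add(SSZ, SSSZ), mul(Z, SZ))), add(mul(Z, SZ), mul(Z, Z)))
  step 3: S(add(add(add(SSZ, SSSZ), mul(Z, SZ)), add(mul(Z, SZ), mul(Z, Z))))
  step 4: S(add(add(S(add(SZ, SSSZ)), mul(Z, SZ)), add(mul(Z, SZ), mul(Z, Z))))
  step 5: S(add(S(add(add(SZ, SSSZ), mul(Z, SZ))), add(mul(Z, SZ), mul(Z, Z))))
  step 6: S(S(add(add(add(SZ, SSSZ), mul(Z, SZ)), add(mul(Z, SZ), mul(Z, Z)))))
  step 7: S(S(add(add(S(add(Z, SSSZ)), mul(Z, SZ)), add(mul(Z, SZ), mul(Z, Z)))))
  step 8: S(S(add(S(add(add(Z, SSSZ), mul(Z, SZ))), add(mul(Z, SZ), mul(Z, Z)))))
  step 9: S(S(S(add(add(add(Z, SSSZ), mul(Z, SZ)), add(mul(Z, SZ), mul(Z, Z))))))
  step 10: S(S(S(add(add(SSSZ, mul(Z, SZ)), add(mul(Z, SZ), mul(Z, Z))))))
  step 11: S(S(S(add(S(add(SSZ, mul(Z, SZ))), add(mul(Z, SZ), mul(Z, Z))))))
  step 12: S(S(S(S(add(add(SSZ, mul(Z, SZ)), add(mul(Z, SZ), mul(Z, Z)))))))
  step 13: S(S(S(S(add(S(add(SZ, mul(Z, SZ))), add(mul(Z, SZ), mul(Z, Z)))))))
  step 14: S(S(S(S(S(add(add(SZ, mul(Z, SZ)), add(mul(Z, SZ), mul(Z, Z))))))))
  step 15: S(S(S(S(S(add(S(add(Z, mul(Z, SZ))), add(mul(Z, SZ), mul(Z, Z))))))))
  step 16: S(S(S(S(S(S(add(add(Z, mul(Z, SZ)), add(mul(Z, SZ), mul(Z, Z)))))))))
  step 17: S(S(S(S(S(S(add(mul(Z, SZ), add(mul(Z, SZ), mul(Z, Z)))))))))
  step 18: S(S(S(S(S(S(add(Z, add(mul(Z, SZ), mul(Z, Z)))))))))
  step 19: S(S(S(S(S(S(add(mul(Z, SZ), mul(Z, Z))))))))
  step 20: S(S(S(S(S(S(add(Z, mul(Z, Z))))))))
  step 21: S(S(S(S(S(S(mul(Z, Z)))))))
  step 22: S^6(Z)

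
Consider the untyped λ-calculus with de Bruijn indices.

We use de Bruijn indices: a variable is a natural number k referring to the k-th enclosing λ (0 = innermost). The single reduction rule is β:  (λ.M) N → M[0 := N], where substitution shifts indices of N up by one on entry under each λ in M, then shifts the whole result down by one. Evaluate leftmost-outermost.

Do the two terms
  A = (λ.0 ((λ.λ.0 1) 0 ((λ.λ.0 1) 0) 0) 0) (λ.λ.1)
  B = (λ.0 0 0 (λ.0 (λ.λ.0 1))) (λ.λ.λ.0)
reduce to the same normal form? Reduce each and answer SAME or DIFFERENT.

Term A:
  start: (λ.0 ((λ.λ.0 1) 0 ((λ.λ.0 1) 0) 0) 0) (λ.λ.1)
  →1  (λ.λ.1) ((λ.λ.0 1) (λ.λ.1) ((λ.λ.0 1) (λ.λ.1)) (λ.λ.1)) (λ.λ.1)
  →2  (λ.(λ.λ.0 1) (λ.λ.1) ((λ.λ.0 1) (λ.λ.1)) (λ.λ.1)) (λ.λ.1)
  →3  (λ.λ.0 1) (λ.λ.1) ((λ.λ.0 1) (λ.λ.1)) (λ.λ.1)
  →4  (λ.0 (λ.λ.1)) ((λ.λ.0 1) (λ.λ.1)) (λ.λ.1)
  →5  (λ.λ.0 1) (λ.λ.1) (λ.λ.1) (λ.λ.1)
  →6  (λ.0 (λ.λ.1)) (λ.λ.1) (λ.λ.1)
  →7  (λ.λ.1) (λ.λ.1) (λ.λ.1)
  →8  (λ.λ.λ.1) (λ.λ.1)
  →9  λ.λ.1

Term B:
  start: (λ.0 0 0 (λ.0 (λ.λ.0 1))) (λ.λ.λ.0)
  →1  (λ.λ.λ.0) (λ.λ.λ.0) (λ.λ.λ.0) (λ.0 (λ.λ.0 1))
  →2  (λ.λ.0) (λ.λ.λ.0) (λ.0 (λ.λ.0 1))
  →3  (λ.0) (λ.0 (λ.λ.0 1))
  →4  λ.0 (λ.λ.0 1)

Answer: DIFFERENT — A ⇓ λ.λ.1, B ⇓ λ.0 (λ.λ.0 1)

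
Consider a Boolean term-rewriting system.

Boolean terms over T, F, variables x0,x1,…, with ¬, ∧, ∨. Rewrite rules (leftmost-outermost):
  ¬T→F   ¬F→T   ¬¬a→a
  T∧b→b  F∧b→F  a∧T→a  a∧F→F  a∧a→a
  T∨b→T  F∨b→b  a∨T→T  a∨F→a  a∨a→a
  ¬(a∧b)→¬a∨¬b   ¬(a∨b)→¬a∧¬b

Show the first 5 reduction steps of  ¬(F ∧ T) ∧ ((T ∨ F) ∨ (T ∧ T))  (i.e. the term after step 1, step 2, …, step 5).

Answer: after 5 steps: T ∨ (T ∧ T)

Working:
  start: ¬(F ∧ T) ∧ ((T ∨ F) ∨ (T ∧ T))
  [1] (¬F ∨ ¬T) ∧ ((T ∨ F) ∨ (T ∧ T))
  [2] (T ∨ ¬T) ∧ ((T ∨ F) ∨ (T ∧ T))
  [3] T ∧ ((T ∨ F) ∨ (T ∧ T))
  [4] (T ∨ F) ∨ (T ∧ T)
  [5] T ∨ (T ∧ T)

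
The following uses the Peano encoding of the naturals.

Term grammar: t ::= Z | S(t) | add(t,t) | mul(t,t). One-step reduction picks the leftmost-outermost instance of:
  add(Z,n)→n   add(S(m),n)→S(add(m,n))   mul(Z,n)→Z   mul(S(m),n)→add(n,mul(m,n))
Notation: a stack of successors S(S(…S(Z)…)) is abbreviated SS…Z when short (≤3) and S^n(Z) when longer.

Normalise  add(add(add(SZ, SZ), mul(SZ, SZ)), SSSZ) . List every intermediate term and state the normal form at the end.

  start: add(add(add(SZ, SZ), mul(SZ, SZ)), SSSZ)
  →1  add(add(S(add(Z, SZ)), mul(SZ, SZ)), SSSZ)
  →2  add(S(add(add(Z, SZ), mul(SZ, SZ))), SSSZ)
  →3  S(add(add(add(Z, SZ), mul(SZ, SZ)), SSSZ))
  →4  S(add(add(SZ, mul(SZ, SZ)), SSSZ))
  →5  S(add(S(add(Z, mul(SZ, SZ))), SSSZ))
  →6  S(S(add(add(Z, mul(SZ, SZ)), SSSZ)))
  →7  S(S(add(mul(SZ, SZ), SSSZ)))
  →8  S(S(add(add(SZ, mul(Z, SZ)), SSSZ)))
  →9  S(S(add(S(add(Z, mul(Z, SZ))), SSSZ)))
  →10  S(S(S(add(add(Z, mul(Z, SZ)), SSSZ))))
  →11  S(S(S(add(mul(Z, SZ), SSSZ))))
  →12  S(S(S(add(Z, SSSZ))))
  →13  S^6(Z)

Answer: normal form = S^6(Z)  (in 13 steps)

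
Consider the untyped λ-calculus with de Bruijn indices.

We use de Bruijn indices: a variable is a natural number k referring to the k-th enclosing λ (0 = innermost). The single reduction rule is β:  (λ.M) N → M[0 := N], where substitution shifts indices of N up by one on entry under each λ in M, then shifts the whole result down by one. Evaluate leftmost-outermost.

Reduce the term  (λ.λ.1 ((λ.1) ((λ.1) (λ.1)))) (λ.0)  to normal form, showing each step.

  start: (λ.λ.1 ((λ.1) ((λ.1) (λ.1)))) (λ.0)
  [1] λ.(λ.0) ((λ.1) ((λ.1) (λ.1)))
  [2] λ.(λ.1) ((λ.1) (λ.1))
  [3] λ.0

Answer: normal form = λ.0  (in 3 steps)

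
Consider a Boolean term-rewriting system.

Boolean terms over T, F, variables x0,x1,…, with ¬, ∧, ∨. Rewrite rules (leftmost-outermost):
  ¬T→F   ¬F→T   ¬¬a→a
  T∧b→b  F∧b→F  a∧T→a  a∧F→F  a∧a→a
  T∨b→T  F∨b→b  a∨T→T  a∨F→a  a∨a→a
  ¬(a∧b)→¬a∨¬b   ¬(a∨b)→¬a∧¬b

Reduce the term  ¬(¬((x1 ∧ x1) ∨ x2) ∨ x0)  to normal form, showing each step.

Answer: normal form = (x1 ∨ x2) ∧ ¬x0  (in 3 steps)

Working:
  start: ¬(¬((x1 ∧ x1) ∨ x2) ∨ x0)
  step 1: ¬¬((x1 ∧ x1) ∨ x2) ∧ ¬x0
  step 2: ((x1 ∧ x1) ∨ x2) ∧ ¬x0
  step 3: (x1 ∨ x2) ∧ ¬x0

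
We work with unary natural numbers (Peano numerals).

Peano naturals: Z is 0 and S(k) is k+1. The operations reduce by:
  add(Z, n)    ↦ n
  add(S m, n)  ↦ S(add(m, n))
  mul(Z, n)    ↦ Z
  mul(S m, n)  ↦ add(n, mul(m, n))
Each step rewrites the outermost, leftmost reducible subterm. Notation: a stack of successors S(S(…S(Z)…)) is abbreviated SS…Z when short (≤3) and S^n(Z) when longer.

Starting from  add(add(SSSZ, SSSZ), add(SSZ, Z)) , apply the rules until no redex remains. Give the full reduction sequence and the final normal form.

  start: add(add(SSSZ, SSSZ), add(SSZ, Z))
  →1  add(S(add(SSZ, SSSZ)), add(SSZ, Z))
  →2  S(add(add(SSZ, SSSZ), add(SSZ, Z)))
  →3  S(add(S(add(SZ, SSSZ)), add(SSZ, Z)))
  →4  S(S(add(add(SZ, SSSZ), add(SSZ, Z))))
  →5  S(S(add(S(add(Z, SSSZ)), add(SSZ, Z))))
  →6  S(S(S(add(add(Z, SSSZ), add(SSZ, Z)))))
  →7  S(S(S(add(SSSZ, add(SSZ, Z)))))
  →8  S(S(S(S(add(SSZ, add(SSZ, Z))))))
  →9  S(S(S(S(S(add(SZ, add(SSZ, Z)))))))
  →10  S(S(S(S(S(S(add(Z, add(SSZ, Z))))))))
  →11  S(S(S(S(S(S(add(SSZ, Z)))))))
  →12  S(S(S(S(S(S(S(add(SZ, Z))))))))
  →13  S(S(S(S(S(S(S(S(add(Z, Z)))))))))
  →14  S^8(Z)

Answer: normal form = S^8(Z)  (in 14 steps)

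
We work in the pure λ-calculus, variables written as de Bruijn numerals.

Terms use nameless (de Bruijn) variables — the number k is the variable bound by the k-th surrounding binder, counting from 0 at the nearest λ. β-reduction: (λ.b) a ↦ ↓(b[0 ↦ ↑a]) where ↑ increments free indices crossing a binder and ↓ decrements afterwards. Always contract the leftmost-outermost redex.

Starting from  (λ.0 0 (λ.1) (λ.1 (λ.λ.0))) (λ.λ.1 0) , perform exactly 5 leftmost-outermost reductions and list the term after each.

Answer: after 5 steps: (λ.λ.λ.1 0) (λ.(λ.λ.1 0) (λ.λ.0))

Reduction:
  start: (λ.0 0 (λ.1) (λ.1 (λ.λ.0))) (λ.λ.1 0)
  step 1: (λ.λ.1 0) (λ.λ.1 0) (λ.λ.λ.1 0) (λ.(λ.λ.1 0) (λ.λ.0))
  step 2: (λ.(λ.λ.1 0) 0) (λ.λ.λ.1 0) (λ.(λ.λ.1 0) (λ.λ.0))
  step 3: (λ.λ.1 0) (λ.λ.λ.1 0) (λ.(λ.λ.1 0) (λ.λ.0))
  step 4: (λ.(λ.λ.λ.1 0) 0) (λ.(λ.λ.1 0) (λ.λ.0))
  step 5: (λ.λ.λ.1 0) (λ.(λ.λ.1 0) (λ.λ.0))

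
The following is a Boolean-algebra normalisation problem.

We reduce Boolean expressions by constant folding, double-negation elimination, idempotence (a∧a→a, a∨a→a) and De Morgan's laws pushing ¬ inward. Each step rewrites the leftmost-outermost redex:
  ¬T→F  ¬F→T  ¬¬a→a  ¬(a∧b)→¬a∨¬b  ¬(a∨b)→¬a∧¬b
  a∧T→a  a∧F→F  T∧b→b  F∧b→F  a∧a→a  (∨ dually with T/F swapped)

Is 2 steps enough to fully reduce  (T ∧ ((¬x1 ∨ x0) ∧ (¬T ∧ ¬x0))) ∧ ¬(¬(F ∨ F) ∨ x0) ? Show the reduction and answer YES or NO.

  start: (T ∧ ((¬x1 ∨ x0) ∧ (¬T ∧ ¬x0))) ∧ ¬(¬(F ∨ F) ∨ x0)
  step 1: ((¬x1 ∨ x0) ∧ (¬T ∧ ¬x0)) ∧ ¬(¬(F ∨ F) ∨ x0)
  step 2: ((¬x1 ∨ x0) ∧ (F ∧ ¬x0)) ∧ ¬(¬(F ∨ F) ∨ x0)

Answer: NO — after 2 steps the term is ((¬x1 ∨ x0) ∧ (F ∧ ¬x0)) ∧ ¬(¬(F ∨ F) ∨ x0), not yet normal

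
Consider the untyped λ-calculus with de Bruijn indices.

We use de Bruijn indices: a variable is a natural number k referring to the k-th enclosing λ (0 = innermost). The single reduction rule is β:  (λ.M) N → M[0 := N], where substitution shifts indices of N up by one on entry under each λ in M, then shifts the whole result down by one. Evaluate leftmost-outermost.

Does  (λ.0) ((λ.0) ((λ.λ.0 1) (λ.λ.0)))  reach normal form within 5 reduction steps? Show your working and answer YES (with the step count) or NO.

  start: (λ.0) ((λ.0) ((λ.λ.0 1) (λ.λ.0)))
  [1] (λ.0) ((λ.λ.0 1) (λ.λ.0))
  [2] (λ.λ.0 1) (λ.λ.0)
  [3] λ.0 (λ.λ.0)

Answer: YES — reaches normal form λ.0 (λ.λ.0) in 3 ≤ 5 steps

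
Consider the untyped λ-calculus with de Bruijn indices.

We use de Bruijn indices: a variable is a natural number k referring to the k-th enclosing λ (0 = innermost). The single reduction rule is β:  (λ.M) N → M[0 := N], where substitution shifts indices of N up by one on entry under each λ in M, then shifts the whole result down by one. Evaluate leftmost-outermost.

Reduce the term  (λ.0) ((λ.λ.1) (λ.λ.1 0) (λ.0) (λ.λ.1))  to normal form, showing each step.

Answer: normal form = λ.λ.1  (in 5 steps)

Reduction:
  start: (λ.0) ((λ.λ.1) (λ.λ.1 0) (λ.0) (λ.λ.1))
  step 1: (λ.λ.1) (λ.λ.1 0) (λ.0) (λ.λ.1)
  step 2: (λ.λ.λ.1 0) (λ.0) (λ.λ.1)
  step 3: (λ.λ.1 0) (λ.λ.1)
  step 4: λ.(λ.λ.1) 0
  step 5: λ.λ.1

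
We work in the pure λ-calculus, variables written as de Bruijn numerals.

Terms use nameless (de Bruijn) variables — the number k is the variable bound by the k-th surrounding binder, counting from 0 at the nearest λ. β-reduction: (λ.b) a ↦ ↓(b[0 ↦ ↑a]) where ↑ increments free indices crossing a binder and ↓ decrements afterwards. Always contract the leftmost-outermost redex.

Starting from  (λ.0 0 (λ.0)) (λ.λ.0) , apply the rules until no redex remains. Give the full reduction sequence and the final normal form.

  start: (λ.0 0 (λ.0)) (λ.λ.0)
  →1  (λ.λ.0) (λ.λ.0) (λ.0)
  →2  (λ.0) (λ.0)
  →3  λ.0

Answer: normal form = λ.0  (in 3 steps)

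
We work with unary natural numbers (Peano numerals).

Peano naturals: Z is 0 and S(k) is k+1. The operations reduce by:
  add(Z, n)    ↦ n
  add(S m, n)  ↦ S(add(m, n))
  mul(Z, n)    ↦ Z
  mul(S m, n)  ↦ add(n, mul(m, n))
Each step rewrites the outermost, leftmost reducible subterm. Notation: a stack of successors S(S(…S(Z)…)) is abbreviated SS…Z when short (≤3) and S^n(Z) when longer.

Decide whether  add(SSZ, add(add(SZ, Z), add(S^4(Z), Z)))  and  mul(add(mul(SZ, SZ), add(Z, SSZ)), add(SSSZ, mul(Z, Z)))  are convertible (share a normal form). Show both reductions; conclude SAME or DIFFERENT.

Term A:
  start: add(SSZ, add(add(SZ, Z), add(S^4(Z), Z)))
  →1  S(add(SZ, add(add(SZ, Z), add(S^4(Z), Z))))
  →2  S(S(add(Z, add(add(SZ, Z), add(S^4(Z), Z)))))
  →3  S(S(add(add(SZ, Z), add(S^4(Z), Z))))
  →4  S(S(add(S(add(Z, Z)), add(S^4(Z), Z))))
  →5  S(S(S(add(add(Z, Z), add(S^4(Z), Z)))))
  →6  S(S(S(add(Z, add(S^4(Z), Z)))))
  →7  S(S(S(add(S^4(Z), Z))))
  →8  S(S(S(S(add(SSSZ, Z)))))
  →9  S(S(S(S(S(add(SSZ, Z))))))
  →10  S(S(S(S(S(S(add(SZ, Z)))))))
  →11  S(S(S(S(S(S(S(add(Z, Z))))))))
  →12  S^7(Z)

Term B:
  start: mul(add(mul(SZ, SZ), add(Z, SSZ)), add(SSSZ, mul(Z, Z)))
  →1  mul(add(add(SZ, mul(Z, SZ)), add(Z, SSZ)), add(SSSZ, mul(Z, Z)))
  →2  mul(add(S(add(Z, mul(Z, SZ))), add(Z, SSZ)), add(SSSZ, mul(Z, Z)))
  →3  mul(S(add(add(Z, mul(Z, SZ)), add(Z, SSZ))), add(SSSZ, mul(Z, Z)))
  →4  add(add(SSSZ, mul(Z, Z)), mul(add(add(Z, mul(Z, SZ)), add(Z, SSZ)), add(SSSZ, mul(Z, Z))))
  →5  add(S(add(SSZ, mul(Z, Z))), mul(add(add(Z, mul(Z, SZ)), add(Z, SSZ)), add(SSSZ, mul(Z, Z))))
  →6  S(add(add(SSZ, mul(Z, Z)), mul(add(add(Z, mul(Z, SZ)), add(Z, SSZ)), add(SSSZ, mul(Z, Z)))))
  →7  S(add(S(add(SZ, mul(Z, Z))), mul(add(add(Z, mul(Z, SZ)), add(Z, SSZ)), add(SSSZ, mul(Z, Z)))))
  →8  S(S(add(add(SZ, mul(Z, Z)), mul(add(add(Z, mul(Z, SZ)), add(Z, SSZ)), add(SSSZ, mul(Z, Z))))))
  →9  S(S(add(S(add(Z, mul(Z, Z))), mul(add(add(Z, mul(Z, SZ)), add(Z, SSZ)), add(SSSZ, mul(Z, Z))))))
  →10  S(S(S(add(add(Z, mul(Z, Z)), mul(add(add(Z, mul(Z, SZ)), add(Z, SSZ)), add(SSSZ, mul(Z, Z)))))))
  →11  S(S(S(add(mul(Z, Z), mul(add(add(Z, mul(Z, SZ)), add(Z, SSZ)), add(SSSZ, mul(Z, Z)))))))
  →12  S(S(S(add(Z, mul(add(add(Z, mul(Z, SZ)), add(Z, SSZ)), add(SSSZ, mul(Z, Z)))))))
  →13  S(S(S(mul(add(add(Z, mul(Z, SZ)), add(Z, SSZ)), add(SSSZ, mul(Z, Z))))))
  →14  S(S(S(mul(add(mul(Z, SZ), add(Z, SSZ)), add(SSSZ, mul(Z, Z))))))
  →15  S(S(S(mul(add(Z, add(Z, SSZ)), add(SSSZ, mul(Z, Z))))))
  →16  S(S(S(mul(add(Z, SSZ), add(SSSZ, mul(Z, Z))))))
  →17  S(S(S(mul(SSZ, add(SSSZ, mul(Z, Z))))))
  →18  S(S(S(add(add(SSSZ, mul(Z, Z)), mul(SZ, add(SSSZ, mul(Z, Z)))))))
  →19  S(S(S(add(S(add(SSZ, mul(Z, Z))), mul(SZ, add(SSSZ, mul(Z, Z)))))))
  →20  S(S(S(S(add(add(SSZ, mul(Z, Z)), mul(SZ, add(SSSZ, mul(Z, Z))))))))
  →21  S(S(S(S(add(S(add(SZ, mul(Z, Z))), mul(SZ, add(SSSZ, mul(Z, Z))))))))
  →22  S(S(S(S(S(add(add(SZ, mul(Z, Z)), mul(SZ, add(SSSZ, mul(Z, Z)))))))))
  →23  S(S(S(S(S(add(S(add(Z, mul(Z, Z))), mul(SZ, add(SSSZ, mul(Z, Z)))))))))
  →24  S(S(S(S(S(S(add(add(Z, mul(Z, Z)), mul(SZ, add(SSSZ, mul(Z, Z))))))))))
  →25  S(S(S(S(S(S(add(mul(Z, Z), mul(SZ, add(SSSZ, mul(Z, Z))))))))))
  →26  S(S(S(S(S(S(add(Z, mul(SZ, add(SSSZ, mul(Z, Z))))))))))
  →27  S(S(S(S(S(S(mul(SZ, add(SSSZ, mul(Z, Z)))))))))
  →28  S(S(S(S(S(S(add(add(SSSZ, mul(Z, Z)), mul(Z, add(SSSZ, mul(Z, Z))))))))))
  →29  S(S(S(S(S(S(add(S(add(SSZ, mul(Z, Z))), mul(Z, add(SSSZ, mul(Z, Z))))))))))
  →30  S(S(S(S(S(S(S(add(add(SSZ, mul(Z, Z)), mul(Z, add(SSSZ, mul(Z, Z)))))))))))
  →31  S(S(S(S(S(S(S(add(S(add(SZ, mul(Z, Z))), mul(Z, add(SSSZ, mul(Z, Z)))))))))))
  →32  S(S(S(S(S(S(S(S(add(add(SZ, mul(Z, Z)), mul(Z, add(SSSZ, mul(Z, Z))))))))))))
  →33  S(S(S(S(S(S(S(S(add(S(add(Z, mul(Z, Z))), mul(Z, add(SSSZ, mul(Z, Z))))))))))))
  →34  S(S(S(S(S(S(S(S(S(add(add(Z, mul(Z, Z)), mul(Z, add(SSSZ, mul(Z, Z)))))))))))))
  →35  S(S(S(S(S(S(S(S(S(add(mul(Z, Z), mul(Z, add(SSSZ, mul(Z, Z)))))))))))))
  →36  S(S(S(S(S(S(S(S(S(add(Z, mul(Z, add(SSSZ, mul(Z, Z)))))))))))))
  →37  S(S(S(S(S(S(S(S(S(mul(Z, add(SSSZ, mul(Z, Z))))))))))))
  →38  S^9(Z)

Answer: DIFFERENT — A ⇓ S^7(Z), B ⇓ S^9(Z)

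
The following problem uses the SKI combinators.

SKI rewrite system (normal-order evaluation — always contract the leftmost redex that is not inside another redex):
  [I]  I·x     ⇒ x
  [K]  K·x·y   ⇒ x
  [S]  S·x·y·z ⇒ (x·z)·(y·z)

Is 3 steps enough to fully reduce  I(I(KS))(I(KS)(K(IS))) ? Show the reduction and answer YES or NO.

Answer: YES — reaches normal form S in 3 ≤ 3 steps

Working:
  start: I(I(KS))(I(KS)(K(IS)))
  →1  I(KS)(I(KS)(K(IS)))
  →2  KS(I(KS)(K(IS)))
  →3  S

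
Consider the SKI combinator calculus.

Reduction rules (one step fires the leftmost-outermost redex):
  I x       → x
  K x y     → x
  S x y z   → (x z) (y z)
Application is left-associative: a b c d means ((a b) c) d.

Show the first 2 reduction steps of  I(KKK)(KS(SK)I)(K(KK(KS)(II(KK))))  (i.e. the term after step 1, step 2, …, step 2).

  start: I(KKK)(KS(SK)I)(K(KK(KS)(II(KK))))
  →1  KKK(KS(SK)I)(K(KK(KS)(II(KK))))
  →2  K(KS(SK)I)(K(KK(KS)(II(KK))))

Answer: after 2 steps: K(KS(SK)I)(K(KK(KS)(II(KK))))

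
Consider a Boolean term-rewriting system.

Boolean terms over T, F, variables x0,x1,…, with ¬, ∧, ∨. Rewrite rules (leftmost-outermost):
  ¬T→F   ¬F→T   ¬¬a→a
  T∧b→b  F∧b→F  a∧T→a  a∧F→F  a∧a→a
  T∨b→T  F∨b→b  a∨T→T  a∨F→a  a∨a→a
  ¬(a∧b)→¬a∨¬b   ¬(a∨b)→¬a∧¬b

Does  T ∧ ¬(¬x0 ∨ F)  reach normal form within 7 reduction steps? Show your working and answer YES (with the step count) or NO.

  start: T ∧ ¬(¬x0 ∨ F)
  [1] ¬(¬x0 ∨ F)
  [2] ¬¬x0 ∧ ¬F
  [3] x0 ∧ ¬F
  [4] x0 ∧ T
  [5] x0

Answer: YES — reaches normal form x0 in 5 ≤ 7 steps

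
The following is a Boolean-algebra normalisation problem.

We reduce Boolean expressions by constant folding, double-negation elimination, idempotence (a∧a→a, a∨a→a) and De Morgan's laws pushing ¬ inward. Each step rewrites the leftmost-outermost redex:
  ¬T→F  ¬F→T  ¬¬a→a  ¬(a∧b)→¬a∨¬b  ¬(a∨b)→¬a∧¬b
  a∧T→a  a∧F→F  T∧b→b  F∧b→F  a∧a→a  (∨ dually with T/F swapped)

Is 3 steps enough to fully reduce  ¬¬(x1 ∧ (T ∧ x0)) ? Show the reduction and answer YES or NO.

  start: ¬¬(x1 ∧ (T ∧ x0))
  step 1: x1 ∧ (T ∧ x0)
  step 2: x1 ∧ x0

Answer: YES — reaches normal form x1 ∧ x0 in 2 ≤ 3 steps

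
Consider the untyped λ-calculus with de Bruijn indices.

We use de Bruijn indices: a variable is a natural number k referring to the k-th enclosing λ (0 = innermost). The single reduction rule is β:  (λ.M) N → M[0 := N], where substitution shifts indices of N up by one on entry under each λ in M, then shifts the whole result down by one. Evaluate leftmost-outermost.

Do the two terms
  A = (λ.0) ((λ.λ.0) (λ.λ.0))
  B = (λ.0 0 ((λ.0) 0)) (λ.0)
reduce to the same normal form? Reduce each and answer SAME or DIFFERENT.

Answer: SAME — A ⇓ λ.0, B ⇓ λ.0

Derivation:
Term A:
  start: (λ.0) ((λ.λ.0) (λ.λ.0))
  [1] (λ.λ.0) (λ.λ.0)
  [2] λ.0

Term B:
  start: (λ.0 0 ((λ.0) 0)) (λ.0)
  [1] (λ.0) (λ.0) ((λ.0) (λ.0))
  [2] (λ.0) ((λ.0) (λ.0))
  [3] (λ.0) (λ.0)
  [4] λ.0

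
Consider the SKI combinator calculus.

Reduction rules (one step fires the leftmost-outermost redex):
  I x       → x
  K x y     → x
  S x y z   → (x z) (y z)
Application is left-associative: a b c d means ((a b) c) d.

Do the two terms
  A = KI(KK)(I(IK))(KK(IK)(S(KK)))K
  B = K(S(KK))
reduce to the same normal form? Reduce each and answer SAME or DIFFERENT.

Term A:
  start: KI(KK)(I(IK))(KK(IK)(S(KK)))K
  →1  I(I(IK))(KK(IK)(S(KK)))K
  →2  I(IK)(KK(IK)(S(KK)))K
  →3  IK(KK(IK)(S(KK)))K
  →4  K(KK(IK)(S(KK)))K
  →5  KK(IK)(S(KK))
  →6  K(S(KK))

Term B:
  start: K(S(KK))

Answer: SAME — A ⇓ K(S(KK)), B ⇓ K(S(KK))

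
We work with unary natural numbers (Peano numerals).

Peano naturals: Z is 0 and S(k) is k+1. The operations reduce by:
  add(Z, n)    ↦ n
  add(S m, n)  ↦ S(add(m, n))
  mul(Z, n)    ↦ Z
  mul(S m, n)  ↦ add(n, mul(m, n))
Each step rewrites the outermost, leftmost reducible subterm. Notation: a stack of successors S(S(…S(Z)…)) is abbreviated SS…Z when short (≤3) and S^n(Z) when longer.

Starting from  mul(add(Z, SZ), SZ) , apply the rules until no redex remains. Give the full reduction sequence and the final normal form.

Answer: normal form = SZ  (in 5 steps)

Derivation:
  start: mul(add(Z, SZ), SZ)
  →1  mul(SZ, SZ)
  →2  add(SZ, mul(Z, SZ))
  →3  S(add(Z, mul(Z, SZ)))
  →4  S(mul(Z, SZ))
  →5  SZ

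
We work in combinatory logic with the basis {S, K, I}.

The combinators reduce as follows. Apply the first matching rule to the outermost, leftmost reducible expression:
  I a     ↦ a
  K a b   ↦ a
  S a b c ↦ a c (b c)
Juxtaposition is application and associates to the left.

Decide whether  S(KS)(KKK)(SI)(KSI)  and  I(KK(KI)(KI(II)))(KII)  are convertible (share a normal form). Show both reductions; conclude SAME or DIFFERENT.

Term A:
  start: S(KS)(KKK)(SI)(KSI)
  [1] KS(SI)(KKK(SI))(KSI)
  [2] S(KKK(SI))(KSI)
  [3] S(K(SI))(KSI)
  [4] S(K(SI))S

Term B:
  start: I(KK(KI)(KI(II)))(KII)
  [1] KK(KI)(KI(II))(KII)
  [2] K(KI(II))(KII)
  [3] KI(II)
  [4] I

Answer: DIFFERENT — A ⇓ S(K(SI))S, B ⇓ I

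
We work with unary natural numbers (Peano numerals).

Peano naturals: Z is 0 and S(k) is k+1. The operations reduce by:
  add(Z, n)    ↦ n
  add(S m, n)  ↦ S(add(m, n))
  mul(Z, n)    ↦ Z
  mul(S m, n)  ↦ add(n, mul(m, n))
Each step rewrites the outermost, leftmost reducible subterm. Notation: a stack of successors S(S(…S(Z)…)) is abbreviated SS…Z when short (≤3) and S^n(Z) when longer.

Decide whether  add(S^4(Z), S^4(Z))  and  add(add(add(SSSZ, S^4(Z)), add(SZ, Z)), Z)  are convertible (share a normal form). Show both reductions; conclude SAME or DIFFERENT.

Term A:
  start: add(S^4(Z), S^4(Z))
  →1  S(add(SSSZ, S^4(Z)))
  →2  S(S(add(SSZ, S^4(Z))))
  →3  S(S(S(add(SZ, S^4(Z)))))
  →4  S(S(S(S(add(Z, S^4(Z))))))
  →5  S^8(Z)

Term B:
  start: add(add(add(SSSZ, S^4(Z)), add(SZ, Z)), Z)
  →1  add(add(S(add(SSZ, S^4(Z))), add(SZ, Z)), Z)
  →2  add(S(add(add(SSZ, S^4(Z)), add(SZ, Z))), Z)
  →3  S(add(add(add(SSZ, S^4(Z)), add(SZ, Z)), Z))
  →4  S(add(add(S(add(SZ, S^4(Z))), add(SZ, Z)), Z))
  →5  S(add(S(add(add(SZ, S^4(Z)), add(SZ, Z))), Z))
  →6  S(S(add(add(add(SZ, S^4(Z)), add(SZ, Z)), Z)))
  →7  S(S(add(add(S(add(Z, S^4(Z))), add(SZ, Z)), Z)))
  →8  S(S(add(S(add(add(Z, S^4(Z)), add(SZ, Z))), Z)))
  →9  S(S(S(add(add(add(Z, S^4(Z)), add(SZ, Z)), Z))))
  →10  S(S(S(add(add(S^4(Z), add(SZ, Z)), Z))))
  →11  S(S(S(add(S(add(SSSZ, add(SZ, Z))), Z))))
  →12  S(S(S(S(add(add(SSSZ, add(SZ, Z)), Z)))))
  →13  S(S(S(S(add(S(add(SSZ, add(SZ, Z))), Z)))))
  →14  S(S(S(S(S(add(add(SSZ, add(SZ, Z)), Z))))))
  →15  S(S(S(S(S(add(S(add(SZ, add(SZ, Z))), Z))))))
  →16  S(S(S(S(S(S(add(add(SZ, add(SZ, Z)), Z)))))))
  →17  S(S(S(S(S(S(add(S(add(Z, add(SZ, Z))), Z)))))))
  →18  S(S(S(S(S(S(S(add(add(Z, add(SZ, Z)), Z))))))))
  →19  S(S(S(S(S(S(S(add(add(SZ, Z), Z))))))))
  →20  S(S(S(S(S(S(S(add(S(add(Z, Z)), Z))))))))
  →21  S(S(S(S(S(S(S(S(add(add(Z, Z), Z)))))))))
  →22  S(S(S(S(S(S(S(S(add(Z, Z)))))))))
  →23  S^8(Z)

Answer: SAME — A ⇓ S^8(Z), B ⇓ S^8(Z)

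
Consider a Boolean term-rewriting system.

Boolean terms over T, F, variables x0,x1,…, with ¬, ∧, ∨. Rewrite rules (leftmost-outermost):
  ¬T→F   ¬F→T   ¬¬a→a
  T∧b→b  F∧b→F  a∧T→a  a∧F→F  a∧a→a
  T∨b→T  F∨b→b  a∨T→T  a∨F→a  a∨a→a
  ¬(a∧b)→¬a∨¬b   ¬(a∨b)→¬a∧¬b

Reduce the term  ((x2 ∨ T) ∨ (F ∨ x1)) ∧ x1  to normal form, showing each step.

Answer: normal form = x1  (in 3 steps)

Working:
  start: ((x2 ∨ T) ∨ (F ∨ x1)) ∧ x1
  step 1: (T ∨ (F ∨ x1)) ∧ x1
  step 2: T ∧ x1
  step 3: x1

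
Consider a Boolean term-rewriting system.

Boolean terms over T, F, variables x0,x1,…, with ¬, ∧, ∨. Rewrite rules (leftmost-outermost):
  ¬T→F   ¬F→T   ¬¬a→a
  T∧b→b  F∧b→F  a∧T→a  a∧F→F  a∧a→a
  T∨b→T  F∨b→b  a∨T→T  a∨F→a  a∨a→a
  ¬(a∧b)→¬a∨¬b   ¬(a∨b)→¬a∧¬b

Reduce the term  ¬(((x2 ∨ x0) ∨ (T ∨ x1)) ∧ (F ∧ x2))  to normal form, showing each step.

  start: ¬(((x2 ∨ x0) ∨ (T ∨ x1)) ∧ (F ∧ x2))
  →1  ¬((x2 ∨ x0) ∨ (T ∨ x1)) ∨ ¬(F ∧ x2)
  →2  (¬(x2 ∨ x0) ∧ ¬(T ∨ x1)) ∨ ¬(F ∧ x2)
  →3  ((¬x2 ∧ ¬x0) ∧ ¬(T ∨ x1)) ∨ ¬(F ∧ x2)
  →4  ((¬x2 ∧ ¬x0) ∧ (¬T ∧ ¬x1)) ∨ ¬(F ∧ x2)
  →5  ((¬x2 ∧ ¬x0) ∧ (F ∧ ¬x1)) ∨ ¬(F ∧ x2)
  →6  ((¬x2 ∧ ¬x0) ∧ F) ∨ ¬(F ∧ x2)
  →7  F ∨ ¬(F ∧ x2)
  →8  ¬(F ∧ x2)
  →9  ¬F ∨ ¬x2
  →10  T ∨ ¬x2
  →11  T

Answer: normal form = T  (in 11 steps)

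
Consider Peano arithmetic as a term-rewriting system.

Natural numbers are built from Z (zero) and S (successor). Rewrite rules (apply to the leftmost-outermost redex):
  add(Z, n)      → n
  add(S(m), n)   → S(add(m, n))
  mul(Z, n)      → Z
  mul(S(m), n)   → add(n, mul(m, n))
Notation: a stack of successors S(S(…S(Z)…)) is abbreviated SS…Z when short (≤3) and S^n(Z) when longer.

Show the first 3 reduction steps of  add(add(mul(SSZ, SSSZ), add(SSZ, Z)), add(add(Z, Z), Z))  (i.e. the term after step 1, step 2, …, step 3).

Answer: after 3 steps: add(S(add(add(SSZ, mul(SZ, SSSZ)), add(SSZ, Z))), add(add(Z, Z), Z))

Working:
  start: add(add(mul(SSZ, SSSZ), add(SSZ, Z)), add(add(Z, Z), Z))
  [1] add(add(add(SSSZ, mul(SZ, SSSZ)), add(SSZ, Z)), add(add(Z, Z), Z))
  [2] add(add(S(add(SSZ, mul(SZ, SSSZ))), add(SSZ, Z)), add(add(Z, Z), Z))
  [3] add(S(add(add(SSZ, mul(SZ, SSSZ)), add(SSZ, Z))), add(add(Z, Z), Z))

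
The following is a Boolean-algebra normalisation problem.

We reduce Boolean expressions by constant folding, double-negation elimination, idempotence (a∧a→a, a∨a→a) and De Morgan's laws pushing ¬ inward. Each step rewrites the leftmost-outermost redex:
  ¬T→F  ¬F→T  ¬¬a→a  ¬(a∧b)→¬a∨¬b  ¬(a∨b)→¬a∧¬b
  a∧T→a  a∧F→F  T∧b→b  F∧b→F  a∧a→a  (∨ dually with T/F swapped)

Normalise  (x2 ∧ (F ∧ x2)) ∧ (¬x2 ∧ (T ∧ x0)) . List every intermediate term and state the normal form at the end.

  start: (x2 ∧ (F ∧ x2)) ∧ (¬x2 ∧ (T ∧ x0))
  [1] (x2 ∧ F) ∧ (¬x2 ∧ (T ∧ x0))
  [2] F ∧ (¬x2 ∧ (T ∧ x0))
  [3] F

Answer: normal form = F  (in 3 steps)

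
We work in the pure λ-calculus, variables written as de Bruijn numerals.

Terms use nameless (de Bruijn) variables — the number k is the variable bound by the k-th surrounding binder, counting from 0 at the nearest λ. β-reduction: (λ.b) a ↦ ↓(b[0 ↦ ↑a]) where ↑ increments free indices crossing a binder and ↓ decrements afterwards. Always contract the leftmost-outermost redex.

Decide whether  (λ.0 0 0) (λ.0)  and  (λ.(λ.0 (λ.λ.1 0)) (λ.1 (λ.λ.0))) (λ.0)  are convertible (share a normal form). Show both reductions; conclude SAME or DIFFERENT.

Answer: DIFFERENT — A ⇓ λ.0, B ⇓ λ.λ.0

Working:
Term A:
  start: (λ.0 0 0) (λ.0)
  →1  (λ.0) (λ.0) (λ.0)
  →2  (λ.0) (λ.0)
  →3  λ.0

Term B:
  start: (λ.(λ.0 (λ.λ.1 0)) (λ.1 (λ.λ.0))) (λ.0)
  →1  (λ.0 (λ.λ.1 0)) (λ.(λ.0) (λ.λ.0))
  →2  (λ.(λ.0) (λ.λ.0)) (λ.λ.1 0)
  →3  (λ.0) (λ.λ.0)
  →4  λ.λ.0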